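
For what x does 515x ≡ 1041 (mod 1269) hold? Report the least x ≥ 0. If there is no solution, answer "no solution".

First find gcd(515, 1269):
1269 = 2·515 + 239
515 = 2·239 + 37
239 = 6·37 + 17
37 = 2·17 + 3
17 = 5·3 + 2
3 = 1·2 + 1
2 = 2·1 + 0
gcd = 1, so a unique solution mod 1269 exists.
Back-substitute for the Bézout coefficients:
1 = 3 − 2
1 = −17 + 6·3
1 = 6·37 − 13·17
1 = −13·239 + 84·37
1 = 84·515 − 181·239
1 = −181·1269 + 446·515
So 515·(446) ≡ 1 (mod 1269), giving 515⁻¹ ≡ 446.
x ≡ 515⁻¹·1041 ≡ 446·1041 ≡ 1101 (mod 1269).

1101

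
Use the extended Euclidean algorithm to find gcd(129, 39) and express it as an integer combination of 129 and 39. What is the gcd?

Euclidean algorithm:
129 = 3·39 + 12
39 = 3·12 + 3
12 = 4·3 + 0
gcd(129, 39) = 3.
Express as a combination:
3 = 39 − 3·12
3 = −3·129 + 10·39
So 3 = (-3)·129 + (10)·39.

3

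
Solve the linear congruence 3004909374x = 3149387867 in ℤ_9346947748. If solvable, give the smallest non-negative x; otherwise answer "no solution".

gcd(3004909374, 9346947748):
9346947748 = 3*3004909374 + 332219626
3004909374 = 9*332219626 + 14932740
332219626 = 22*14932740 + 3699346
14932740 = 4*3699346 + 135356
3699346 = 27*135356 + 44734
135356 = 3*44734 + 1154
44734 = 38*1154 + 882
1154 = 1*882 + 272
882 = 3*272 + 66
272 = 4*66 + 8
66 = 8*8 + 2
8 = 4*2 + 0
gcd = 2, but 2 ∤ 3149387867, so the congruence has no solution.

no solution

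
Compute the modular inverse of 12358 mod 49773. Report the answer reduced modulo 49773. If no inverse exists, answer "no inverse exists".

38242

Run Euclid on (49773, 12358):
49773 = 4*12358 + 341
12358 = 36*341 + 82
341 = 4*82 + 13
82 = 6*13 + 4
13 = 3*4 + 1
4 = 4*1 + 0
The gcd is 1. Working backward:
1 = 13 − 3·4
1 = −3·82 + 19·13
1 = 19·341 − 79·82
1 = −79·12358 + 2863·341
1 = 2863·49773 − 11531·12358
Thus 12358·(-11531) ≡ 1 (mod 49773); reducing, -11531 mod 49773 = 38242.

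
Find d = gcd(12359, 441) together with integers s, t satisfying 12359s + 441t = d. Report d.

Euclidean algorithm:
12359 = 28×441 + 11
441 = 40×11 + 1
11 = 11×1 + 0
gcd(12359, 441) = 1.
Back-substituting:
1 = 441 − 40·11
1 = −40·12359 + 1121·441
So 1 = (-40)·12359 + (1121)·441.

1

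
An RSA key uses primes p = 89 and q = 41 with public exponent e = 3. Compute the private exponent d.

2347

φ(n) = (p−1)(q−1) = 88·40 = 3520.
Need d with 3·d ≡ 1 (mod 3520). Apply the extended Euclidean algorithm:
3520 = 1173×3 + 1
3 = 3×1 + 0
Back-substitute:
1 = 3520 − 1173·3
So 3·(-1173) ≡ 1 (mod 3520), hence d ≡ -1173 ≡ 2347 (mod 3520).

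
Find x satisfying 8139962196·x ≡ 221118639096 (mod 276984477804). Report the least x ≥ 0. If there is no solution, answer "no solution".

12640969350

First find gcd(8139962196, 276984477804):
276984477804 = 34*8139962196 + 225763140
8139962196 = 36*225763140 + 12489156
225763140 = 18*12489156 + 958332
12489156 = 13*958332 + 30840
958332 = 31*30840 + 2292
30840 = 13*2292 + 1044
2292 = 2*1044 + 204
1044 = 5*204 + 24
204 = 8*24 + 12
24 = 2*12 + 0
gcd = 12 and 12 | 221118639096, so solutions exist. Divide through by 12: 678330183x ≡ 18426553258 (mod 23082039817).
Now find 678330183⁻¹ mod 23082039817:
23082039817 = 34×678330183 + 18813595
678330183 = 36×18813595 + 1040763
18813595 = 18×1040763 + 79861
1040763 = 13×79861 + 2570
79861 = 31×2570 + 191
2570 = 13×191 + 87
191 = 2×87 + 17
87 = 5×17 + 2
17 = 8×2 + 1
2 = 2×1 + 0
Back-substitute:
1 = 17 − 8·2
1 = −8·87 + 41·17
1 = 41·191 − 90·87
1 = −90·2570 + 1211·191
1 = 1211·79861 − 37631·2570
1 = −37631·1040763 + 490414·79861
1 = 490414·18813595 − 8865083·1040763
1 = −8865083·678330183 + 319633402·18813595
1 = 319633402·23082039817 − 10876400751·678330183
So 678330183·(-10876400751) ≡ 1 (mod 23082039817), i.e. 678330183⁻¹ ≡ 12205639066.
Then x ≡ 12205639066·18426553258 ≡ 12640969350 (mod 23082039817); the smallest non-negative solution is x = 12640969350.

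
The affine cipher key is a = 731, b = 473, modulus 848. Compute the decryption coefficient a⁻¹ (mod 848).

Apply the Euclidean algorithm to 848 and 731:
848 = 1·731 + 117
731 = 6·117 + 29
117 = 4·29 + 1
29 = 29·1 + 0
gcd = 1, so the inverse exists. Back-substitute:
1 = 117 − 4·29
1 = −4·731 + 25·117
1 = 25·848 − 29·731
So 731·(-29) ≡ 1 (mod 848), and -29 ≡ 819 (mod 848).

819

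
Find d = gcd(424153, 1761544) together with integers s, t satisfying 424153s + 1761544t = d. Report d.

Apply Euclid's algorithm to 1761544 and 424153:
1761544 = 4×424153 + 64932
424153 = 6×64932 + 34561
64932 = 1×34561 + 30371
34561 = 1×30371 + 4190
30371 = 7×4190 + 1041
4190 = 4×1041 + 26
1041 = 40×26 + 1
26 = 26×1 + 0
gcd(424153, 1761544) = 1.
Express as a combination:
1 = 1041 − 40·26
1 = −40·4190 + 161·1041
1 = 161·30371 − 1167·4190
1 = −1167·34561 + 1328·30371
1 = 1328·64932 − 2495·34561
1 = −2495·424153 + 16298·64932
1 = 16298·1761544 − 67687·424153
So 1 = (16298)·1761544 + (-67687)·424153.

1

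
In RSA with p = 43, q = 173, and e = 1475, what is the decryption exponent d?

φ(n) = (p−1)(q−1) = 42·172 = 7224.
Need d with 1475·d ≡ 1 (mod 7224). Apply the extended Euclidean algorithm:
7224 = 4*1475 + 1324
1475 = 1*1324 + 151
1324 = 8*151 + 116
151 = 1*116 + 35
116 = 3*35 + 11
35 = 3*11 + 2
11 = 5*2 + 1
2 = 2*1 + 0
Back-substitute:
1 = 11 − 5·2
1 = −5·35 + 16·11
1 = 16·116 − 53·35
1 = −53·151 + 69·116
1 = 69·1324 − 605·151
1 = −605·1475 + 674·1324
1 = 674·7224 − 3301·1475
So 1475·(-3301) ≡ 1 (mod 7224), hence d ≡ -3301 ≡ 3923 (mod 7224).

3923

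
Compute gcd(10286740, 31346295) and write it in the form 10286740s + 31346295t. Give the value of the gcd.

Apply Euclid's algorithm to 31346295 and 10286740:
31346295 = 3*10286740 + 486075
10286740 = 21*486075 + 79165
486075 = 6*79165 + 11085
79165 = 7*11085 + 1570
11085 = 7*1570 + 95
1570 = 16*95 + 50
95 = 1*50 + 45
50 = 1*45 + 5
45 = 9*5 + 0
gcd(10286740, 31346295) = 5.
Working backward:
5 = 50 − 45
5 = −95 + 2·50
5 = 2·1570 − 33·95
5 = −33·11085 + 233·1570
5 = 233·79165 − 1664·11085
5 = −1664·486075 + 10217·79165
5 = 10217·10286740 − 216221·486075
5 = −216221·31346295 + 658880·10286740
So 5 = (-216221)·31346295 + (658880)·10286740.

5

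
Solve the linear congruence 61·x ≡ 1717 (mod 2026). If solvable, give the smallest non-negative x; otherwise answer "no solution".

First find gcd(61, 2026):
2026 = 33×61 + 13
61 = 4×13 + 9
13 = 1×9 + 4
9 = 2×4 + 1
4 = 4×1 + 0
gcd = 1, so a unique solution mod 2026 exists.
Back-substitute for the Bézout coefficients:
1 = 9 − 2·4
1 = −2·13 + 3·9
1 = 3·61 − 14·13
1 = −14·2026 + 465·61
So 61·(465) ≡ 1 (mod 2026), giving 61⁻¹ ≡ 465.
x ≡ 61⁻¹·1717 ≡ 465·1717 ≡ 161 (mod 2026).

161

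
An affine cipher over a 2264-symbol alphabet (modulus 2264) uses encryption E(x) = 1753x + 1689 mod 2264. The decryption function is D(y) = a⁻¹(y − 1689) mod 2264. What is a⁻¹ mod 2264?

1945

Apply the Euclidean algorithm to 2264 and 1753:
2264 = 1·1753 + 511
1753 = 3·511 + 220
511 = 2·220 + 71
220 = 3·71 + 7
71 = 10·7 + 1
7 = 7·1 + 0
gcd = 1, so the inverse exists. Back-substitute:
1 = 71 − 10·7
1 = −10·220 + 31·71
1 = 31·511 − 72·220
1 = −72·1753 + 247·511
1 = 247·2264 − 319·1753
Hence 1753⁻¹ ≡ -319 ≡ 1945 (mod 2264).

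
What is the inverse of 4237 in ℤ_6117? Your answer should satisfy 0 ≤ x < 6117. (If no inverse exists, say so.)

5899

Extended Euclidean algorithm:
6117 = 1*4237 + 1880
4237 = 2*1880 + 477
1880 = 3*477 + 449
477 = 1*449 + 28
449 = 16*28 + 1
28 = 28*1 + 0
The gcd is 1. Working backward:
1 = 449 − 16·28
1 = −16·477 + 17·449
1 = 17·1880 − 67·477
1 = −67·4237 + 151·1880
1 = 151·6117 − 218·4237
So 4237·(-218) ≡ 1 (mod 6117), and -218 ≡ 5899 (mod 6117).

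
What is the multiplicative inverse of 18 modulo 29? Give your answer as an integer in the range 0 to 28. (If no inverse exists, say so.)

gcd(29, 18) by repeated division:
29 = 1×18 + 11
18 = 1×11 + 7
11 = 1×7 + 4
7 = 1×4 + 3
4 = 1×3 + 1
3 = 3×1 + 0
gcd = 1, so the inverse exists. Back-substitute:
1 = 4 − 3
1 = −7 + 2·4
1 = 2·11 − 3·7
1 = −3·18 + 5·11
1 = 5·29 − 8·18
Thus 18·(-8) ≡ 1 (mod 29); reducing, -8 mod 29 = 21.

21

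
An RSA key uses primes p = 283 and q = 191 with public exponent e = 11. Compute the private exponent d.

4871

φ(n) = (p−1)(q−1) = 282·190 = 53580.
Need d with 11·d ≡ 1 (mod 53580). Apply the extended Euclidean algorithm:
53580 = 4870*11 + 10
11 = 1*10 + 1
10 = 10*1 + 0
Back-substitute:
1 = 11 − 10
1 = −53580 + 4871·11
So 11·4871 ≡ 1 (mod 53580), hence d = 4871.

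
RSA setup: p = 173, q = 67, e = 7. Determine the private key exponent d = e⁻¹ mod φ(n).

φ(n) = (p−1)(q−1) = 172·66 = 11352.
Need d with 7·d ≡ 1 (mod 11352). Apply the extended Euclidean algorithm:
11352 = 1621×7 + 5
7 = 1×5 + 2
5 = 2×2 + 1
2 = 2×1 + 0
Back-substitute:
1 = 5 − 2·2
1 = −2·7 + 3·5
1 = 3·11352 − 4865·7
So 7·(-4865) ≡ 1 (mod 11352), hence d ≡ -4865 ≡ 6487 (mod 11352).

6487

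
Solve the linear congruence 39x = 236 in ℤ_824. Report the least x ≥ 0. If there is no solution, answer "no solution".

First find gcd(39, 824):
824 = 21*39 + 5
39 = 7*5 + 4
5 = 1*4 + 1
4 = 4*1 + 0
gcd = 1, so a unique solution mod 824 exists.
Back-substitute for the Bézout coefficients:
1 = 5 − 4
1 = −39 + 8·5
1 = 8·824 − 169·39
So 39·(-169) ≡ 1 (mod 824), giving 39⁻¹ ≡ 655.
x ≡ 39⁻¹·236 ≡ 655·236 ≡ 492 (mod 824).

492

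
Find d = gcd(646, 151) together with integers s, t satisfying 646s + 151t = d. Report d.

1

Euclidean algorithm:
646 = 4·151 + 42
151 = 3·42 + 25
42 = 1·25 + 17
25 = 1·17 + 8
17 = 2·8 + 1
8 = 8·1 + 0
gcd(646, 151) = 1.
Back-substituting:
1 = 17 − 2·8
1 = −2·25 + 3·17
1 = 3·42 − 5·25
1 = −5·151 + 18·42
1 = 18·646 − 77·151
So 1 = (18)·646 + (-77)·151.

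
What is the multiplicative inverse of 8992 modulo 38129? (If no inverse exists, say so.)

15668

Apply the Euclidean algorithm to 38129 and 8992:
38129 = 4×8992 + 2161
8992 = 4×2161 + 348
2161 = 6×348 + 73
348 = 4×73 + 56
73 = 1×56 + 17
56 = 3×17 + 5
17 = 3×5 + 2
5 = 2×2 + 1
2 = 2×1 + 0
gcd = 1, so the inverse exists. Back-substitute:
1 = 5 − 2·2
1 = −2·17 + 7·5
1 = 7·56 − 23·17
1 = −23·73 + 30·56
1 = 30·348 − 143·73
1 = −143·2161 + 888·348
1 = 888·8992 − 3695·2161
1 = −3695·38129 + 15668·8992
So 8992·15668 ≡ 1 (mod 38129).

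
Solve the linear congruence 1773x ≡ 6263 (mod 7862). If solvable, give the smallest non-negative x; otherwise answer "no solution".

First find gcd(1773, 7862):
7862 = 4·1773 + 770
1773 = 2·770 + 233
770 = 3·233 + 71
233 = 3·71 + 20
71 = 3·20 + 11
20 = 1·11 + 9
11 = 1·9 + 2
9 = 4·2 + 1
2 = 2·1 + 0
gcd = 1, so a unique solution mod 7862 exists.
Back-substitute for the Bézout coefficients:
1 = 9 − 4·2
1 = −4·11 + 5·9
1 = 5·20 − 9·11
1 = −9·71 + 32·20
1 = 32·233 − 105·71
1 = −105·770 + 347·233
1 = 347·1773 − 799·770
1 = −799·7862 + 3543·1773
So 1773·(3543) ≡ 1 (mod 7862), giving 1773⁻¹ ≡ 3543.
x ≡ 1773⁻¹·6263 ≡ 3543·6263 ≡ 3245 (mod 7862).

3245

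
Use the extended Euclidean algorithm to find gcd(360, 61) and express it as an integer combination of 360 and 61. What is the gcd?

1

Repeated division:
360 = 5·61 + 55
61 = 1·55 + 6
55 = 9·6 + 1
6 = 6·1 + 0
gcd(360, 61) = 1.
Working backward:
1 = 55 − 9·6
1 = −9·61 + 10·55
1 = 10·360 − 59·61
So 1 = (10)·360 + (-59)·61.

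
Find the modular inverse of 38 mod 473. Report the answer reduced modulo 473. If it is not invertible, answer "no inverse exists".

Apply the Euclidean algorithm to 473 and 38:
473 = 12*38 + 17
38 = 2*17 + 4
17 = 4*4 + 1
4 = 4*1 + 0
gcd = 1, so the inverse exists. Back-substitute:
1 = 17 − 4·4
1 = −4·38 + 9·17
1 = 9·473 − 112·38
Thus 38·(-112) ≡ 1 (mod 473); reducing, -112 mod 473 = 361.

361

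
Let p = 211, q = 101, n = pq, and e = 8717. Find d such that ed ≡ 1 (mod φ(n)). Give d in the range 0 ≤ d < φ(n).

53

φ(n) = (p−1)(q−1) = 210·100 = 21000.
Need d with 8717·d ≡ 1 (mod 21000). Apply the extended Euclidean algorithm:
21000 = 2*8717 + 3566
8717 = 2*3566 + 1585
3566 = 2*1585 + 396
1585 = 4*396 + 1
396 = 396*1 + 0
Back-substitute:
1 = 1585 − 4·396
1 = −4·3566 + 9·1585
1 = 9·8717 − 22·3566
1 = −22·21000 + 53·8717
So 8717·53 ≡ 1 (mod 21000), hence d = 53.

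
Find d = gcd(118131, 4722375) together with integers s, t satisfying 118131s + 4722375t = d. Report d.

Repeated division:
4722375 = 39·118131 + 115266
118131 = 1·115266 + 2865
115266 = 40·2865 + 666
2865 = 4·666 + 201
666 = 3·201 + 63
201 = 3·63 + 12
63 = 5·12 + 3
12 = 4·3 + 0
gcd(118131, 4722375) = 3.
Express as a combination:
3 = 63 − 5·12
3 = −5·201 + 16·63
3 = 16·666 − 53·201
3 = −53·2865 + 228·666
3 = 228·115266 − 9173·2865
3 = −9173·118131 + 9401·115266
3 = 9401·4722375 − 375812·118131
So 3 = (9401)·4722375 + (-375812)·118131.

3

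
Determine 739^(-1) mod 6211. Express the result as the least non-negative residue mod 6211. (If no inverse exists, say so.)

Run Euclid on (6211, 739):
6211 = 8×739 + 299
739 = 2×299 + 141
299 = 2×141 + 17
141 = 8×17 + 5
17 = 3×5 + 2
5 = 2×2 + 1
2 = 2×1 + 0
gcd = 1, so the inverse exists. Back-substitute:
1 = 5 − 2·2
1 = −2·17 + 7·5
1 = 7·141 − 58·17
1 = −58·299 + 123·141
1 = 123·739 − 304·299
1 = −304·6211 + 2555·739
So 739·2555 ≡ 1 (mod 6211).

2555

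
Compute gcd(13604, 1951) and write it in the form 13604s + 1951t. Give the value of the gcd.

1

Repeated division:
13604 = 6×1951 + 1898
1951 = 1×1898 + 53
1898 = 35×53 + 43
53 = 1×43 + 10
43 = 4×10 + 3
10 = 3×3 + 1
3 = 3×1 + 0
gcd(13604, 1951) = 1.
Working backward:
1 = 10 − 3·3
1 = −3·43 + 13·10
1 = 13·53 − 16·43
1 = −16·1898 + 573·53
1 = 573·1951 − 589·1898
1 = −589·13604 + 4107·1951
So 1 = (-589)·13604 + (4107)·1951.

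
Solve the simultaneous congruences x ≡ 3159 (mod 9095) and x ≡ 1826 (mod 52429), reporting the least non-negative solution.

98411059

Write x = 3159 + 9095·k. Then 9095·k ≡ 1826 − 3159 ≡ 51096 (mod 52429).
Need 9095⁻¹ mod 52429. Extended Euclid on (52429, 9095):
52429 = 5*9095 + 6954
9095 = 1*6954 + 2141
6954 = 3*2141 + 531
2141 = 4*531 + 17
531 = 31*17 + 4
17 = 4*4 + 1
4 = 4*1 + 0
Back-substitute:
1 = 17 − 4·4
1 = −4·531 + 125·17
1 = 125·2141 − 504·531
1 = −504·6954 + 1637·2141
1 = 1637·9095 − 2141·6954
1 = −2141·52429 + 12342·9095
9095⁻¹ ≡ 12342 (mod 52429), so k ≡ 12342·51096 ≡ 10820 (mod 52429).
x = 3159 + 9095·10820 = 98411059.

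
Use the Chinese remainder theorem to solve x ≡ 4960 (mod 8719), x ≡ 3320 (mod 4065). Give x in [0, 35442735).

19055975

Write x = 4960 + 8719·k. Then 8719·k ≡ 3320 − 4960 ≡ 2425 (mod 4065).
Need 8719⁻¹ mod 4065. Extended Euclid on (4065, 589):
4065 = 6×589 + 531
589 = 1×531 + 58
531 = 9×58 + 9
58 = 6×9 + 4
9 = 2×4 + 1
4 = 4×1 + 0
Back-substitute:
1 = 9 − 2·4
1 = −2·58 + 13·9
1 = 13·531 − 119·58
1 = −119·589 + 132·531
1 = 132·4065 − 911·589
8719⁻¹ ≡ 3154 (mod 4065), so k ≡ 3154·2425 ≡ 2185 (mod 4065).
x = 4960 + 8719·2185 = 19055975.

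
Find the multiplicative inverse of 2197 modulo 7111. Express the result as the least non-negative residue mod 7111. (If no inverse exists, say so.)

Euclidean algorithm on 7111, 2197:
7111 = 3×2197 + 520
2197 = 4×520 + 117
520 = 4×117 + 52
117 = 2×52 + 13
52 = 4×13 + 0
The gcd is 13, not 1, hence no inverse exists.

no inverse exists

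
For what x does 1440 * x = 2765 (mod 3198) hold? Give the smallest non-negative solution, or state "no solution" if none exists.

no solution

gcd(1440, 3198):
3198 = 2*1440 + 318
1440 = 4*318 + 168
318 = 1*168 + 150
168 = 1*150 + 18
150 = 8*18 + 6
18 = 3*6 + 0
gcd = 6, but 6 ∤ 2765, so the congruence has no solution.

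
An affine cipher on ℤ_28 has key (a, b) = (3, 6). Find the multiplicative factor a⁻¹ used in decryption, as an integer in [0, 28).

gcd(28, 3) by repeated division:
28 = 9×3 + 1
3 = 3×1 + 0
The gcd is 1. Working backward:
1 = 28 − 9·3
So 3·(-9) ≡ 1 (mod 28), and -9 ≡ 19 (mod 28).

19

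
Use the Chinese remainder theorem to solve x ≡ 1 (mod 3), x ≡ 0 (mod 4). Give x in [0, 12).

Write x = 1 + 3·k. Then 3·k ≡ 0 − 1 ≡ 3 (mod 4).
Need 3⁻¹ mod 4. Extended Euclid on (4, 3):
4 = 1·3 + 1
3 = 3·1 + 0
Back-substitute:
1 = 4 − 3
3⁻¹ ≡ 3 (mod 4), so k ≡ 3·3 ≡ 1 (mod 4).
x = 1 + 3·1 = 4.

4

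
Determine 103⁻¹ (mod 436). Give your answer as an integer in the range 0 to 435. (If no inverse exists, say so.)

127

Run Euclid on (436, 103):
436 = 4×103 + 24
103 = 4×24 + 7
24 = 3×7 + 3
7 = 2×3 + 1
3 = 3×1 + 0
Since gcd(103, 436) = 1, back-substitute to write 1 as a combination:
1 = 7 − 2·3
1 = −2·24 + 7·7
1 = 7·103 − 30·24
1 = −30·436 + 127·103
So 103·127 ≡ 1 (mod 436).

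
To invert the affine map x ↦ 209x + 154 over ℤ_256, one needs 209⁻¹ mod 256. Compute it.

gcd(256, 209) by repeated division:
256 = 1*209 + 47
209 = 4*47 + 21
47 = 2*21 + 5
21 = 4*5 + 1
5 = 5*1 + 0
Since gcd(209, 256) = 1, back-substitute to write 1 as a combination:
1 = 21 − 4·5
1 = −4·47 + 9·21
1 = 9·209 − 40·47
1 = −40·256 + 49·209
So 209·49 ≡ 1 (mod 256).

49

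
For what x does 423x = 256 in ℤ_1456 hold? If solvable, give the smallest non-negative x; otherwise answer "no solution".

First find gcd(423, 1456):
1456 = 3×423 + 187
423 = 2×187 + 49
187 = 3×49 + 40
49 = 1×40 + 9
40 = 4×9 + 4
9 = 2×4 + 1
4 = 4×1 + 0
gcd = 1, so a unique solution mod 1456 exists.
Back-substitute for the Bézout coefficients:
1 = 9 − 2·4
1 = −2·40 + 9·9
1 = 9·49 − 11·40
1 = −11·187 + 42·49
1 = 42·423 − 95·187
1 = −95·1456 + 327·423
So 423·(327) ≡ 1 (mod 1456), giving 423⁻¹ ≡ 327.
x ≡ 423⁻¹·256 ≡ 327·256 ≡ 720 (mod 1456).

720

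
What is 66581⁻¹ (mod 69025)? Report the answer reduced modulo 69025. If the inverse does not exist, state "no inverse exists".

Run Euclid on (69025, 66581):
69025 = 1·66581 + 2444
66581 = 27·2444 + 593
2444 = 4·593 + 72
593 = 8·72 + 17
72 = 4·17 + 4
17 = 4·4 + 1
4 = 4·1 + 0
gcd = 1, so the inverse exists. Back-substitute:
1 = 17 − 4·4
1 = −4·72 + 17·17
1 = 17·593 − 140·72
1 = −140·2444 + 577·593
1 = 577·66581 − 15719·2444
1 = −15719·69025 + 16296·66581
So 66581·16296 ≡ 1 (mod 69025).

16296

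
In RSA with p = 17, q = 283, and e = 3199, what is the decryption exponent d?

1567

φ(n) = (p−1)(q−1) = 16·282 = 4512.
Need d with 3199·d ≡ 1 (mod 4512). Apply the extended Euclidean algorithm:
4512 = 1×3199 + 1313
3199 = 2×1313 + 573
1313 = 2×573 + 167
573 = 3×167 + 72
167 = 2×72 + 23
72 = 3×23 + 3
23 = 7×3 + 2
3 = 1×2 + 1
2 = 2×1 + 0
Back-substitute:
1 = 3 − 2
1 = −23 + 8·3
1 = 8·72 − 25·23
1 = −25·167 + 58·72
1 = 58·573 − 199·167
1 = −199·1313 + 456·573
1 = 456·3199 − 1111·1313
1 = −1111·4512 + 1567·3199
So 3199·1567 ≡ 1 (mod 4512), hence d = 1567.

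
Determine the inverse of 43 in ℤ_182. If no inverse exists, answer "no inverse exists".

127

Apply the Euclidean algorithm to 182 and 43:
182 = 4*43 + 10
43 = 4*10 + 3
10 = 3*3 + 1
3 = 3*1 + 0
The gcd is 1. Working backward:
1 = 10 − 3·3
1 = −3·43 + 13·10
1 = 13·182 − 55·43
So 43·(-55) ≡ 1 (mod 182), and -55 ≡ 127 (mod 182).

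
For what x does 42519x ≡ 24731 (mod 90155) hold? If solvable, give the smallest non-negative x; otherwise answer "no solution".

72139

First find gcd(42519, 90155):
90155 = 2×42519 + 5117
42519 = 8×5117 + 1583
5117 = 3×1583 + 368
1583 = 4×368 + 111
368 = 3×111 + 35
111 = 3×35 + 6
35 = 5×6 + 5
6 = 1×5 + 1
5 = 5×1 + 0
gcd = 1, so a unique solution mod 90155 exists.
Back-substitute for the Bézout coefficients:
1 = 6 − 5
1 = −35 + 6·6
1 = 6·111 − 19·35
1 = −19·368 + 63·111
1 = 63·1583 − 271·368
1 = −271·5117 + 876·1583
1 = 876·42519 − 7279·5117
1 = −7279·90155 + 15434·42519
So 42519·(15434) ≡ 1 (mod 90155), giving 42519⁻¹ ≡ 15434.
x ≡ 42519⁻¹·24731 ≡ 15434·24731 ≡ 72139 (mod 90155).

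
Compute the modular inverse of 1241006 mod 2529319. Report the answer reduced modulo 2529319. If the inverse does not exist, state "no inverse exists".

no inverse exists

Compute gcd(1241006, 2529319):
2529319 = 2*1241006 + 47307
1241006 = 26*47307 + 11024
47307 = 4*11024 + 3211
11024 = 3*3211 + 1391
3211 = 2*1391 + 429
1391 = 3*429 + 104
429 = 4*104 + 13
104 = 8*13 + 0
gcd(1241006, 2529319) = 13 ≠ 1, so 1241006 has no multiplicative inverse modulo 2529319.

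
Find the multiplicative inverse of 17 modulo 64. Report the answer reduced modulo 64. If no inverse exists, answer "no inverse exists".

Apply the Euclidean algorithm to 64 and 17:
64 = 3·17 + 13
17 = 1·13 + 4
13 = 3·4 + 1
4 = 4·1 + 0
The gcd is 1. Working backward:
1 = 13 − 3·4
1 = −3·17 + 4·13
1 = 4·64 − 15·17
Hence 17⁻¹ ≡ -15 ≡ 49 (mod 64).

49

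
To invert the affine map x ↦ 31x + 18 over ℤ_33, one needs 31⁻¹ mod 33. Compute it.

Apply the Euclidean algorithm to 33 and 31:
33 = 1·31 + 2
31 = 15·2 + 1
2 = 2·1 + 0
The gcd is 1. Working backward:
1 = 31 − 15·2
1 = −15·33 + 16·31
So 31·16 ≡ 1 (mod 33).

16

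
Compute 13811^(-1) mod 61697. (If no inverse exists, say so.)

1568

gcd(61697, 13811) by repeated division:
61697 = 4·13811 + 6453
13811 = 2·6453 + 905
6453 = 7·905 + 118
905 = 7·118 + 79
118 = 1·79 + 39
79 = 2·39 + 1
39 = 39·1 + 0
The gcd is 1. Working backward:
1 = 79 − 2·39
1 = −2·118 + 3·79
1 = 3·905 − 23·118
1 = −23·6453 + 164·905
1 = 164·13811 − 351·6453
1 = −351·61697 + 1568·13811
So 13811·1568 ≡ 1 (mod 61697).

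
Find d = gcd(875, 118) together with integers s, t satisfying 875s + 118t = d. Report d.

Euclidean algorithm:
875 = 7·118 + 49
118 = 2·49 + 20
49 = 2·20 + 9
20 = 2·9 + 2
9 = 4·2 + 1
2 = 2·1 + 0
gcd(875, 118) = 1.
Express as a combination:
1 = 9 − 4·2
1 = −4·20 + 9·9
1 = 9·49 − 22·20
1 = −22·118 + 53·49
1 = 53·875 − 393·118
So 1 = (53)·875 + (-393)·118.

1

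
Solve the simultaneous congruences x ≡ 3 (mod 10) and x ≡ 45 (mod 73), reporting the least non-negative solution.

483

Write x = 3 + 10·k. Then 10·k ≡ 45 − 3 ≡ 42 (mod 73).
Need 10⁻¹ mod 73. Extended Euclid on (73, 10):
73 = 7·10 + 3
10 = 3·3 + 1
3 = 3·1 + 0
Back-substitute:
1 = 10 − 3·3
1 = −3·73 + 22·10
10⁻¹ ≡ 22 (mod 73), so k ≡ 22·42 ≡ 48 (mod 73).
x = 3 + 10·48 = 483.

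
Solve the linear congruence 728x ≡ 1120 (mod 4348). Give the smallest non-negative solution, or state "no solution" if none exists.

336

First find gcd(728, 4348):
4348 = 5*728 + 708
728 = 1*708 + 20
708 = 35*20 + 8
20 = 2*8 + 4
8 = 2*4 + 0
gcd = 4 and 4 | 1120, so solutions exist. Divide through by 4: 182x ≡ 280 (mod 1087).
Now find 182⁻¹ mod 1087:
1087 = 5·182 + 177
182 = 1·177 + 5
177 = 35·5 + 2
5 = 2·2 + 1
2 = 2·1 + 0
Back-substitute:
1 = 5 − 2·2
1 = −2·177 + 71·5
1 = 71·182 − 73·177
1 = −73·1087 + 436·182
So 182⁻¹ ≡ 436 (mod 1087).
Then x ≡ 436·280 ≡ 336 (mod 1087); the smallest non-negative solution is x = 336.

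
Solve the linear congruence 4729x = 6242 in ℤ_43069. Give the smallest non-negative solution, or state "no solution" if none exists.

8198

First find gcd(4729, 43069):
43069 = 9·4729 + 508
4729 = 9·508 + 157
508 = 3·157 + 37
157 = 4·37 + 9
37 = 4·9 + 1
9 = 9·1 + 0
gcd = 1, so a unique solution mod 43069 exists.
Back-substitute for the Bézout coefficients:
1 = 37 − 4·9
1 = −4·157 + 17·37
1 = 17·508 − 55·157
1 = −55·4729 + 512·508
1 = 512·43069 − 4663·4729
So 4729·(-4663) ≡ 1 (mod 43069), giving 4729⁻¹ ≡ 38406.
x ≡ 4729⁻¹·6242 ≡ 38406·6242 ≡ 8198 (mod 43069).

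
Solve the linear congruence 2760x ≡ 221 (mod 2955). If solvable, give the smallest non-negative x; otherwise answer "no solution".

no solution

gcd(2760, 2955):
2955 = 1·2760 + 195
2760 = 14·195 + 30
195 = 6·30 + 15
30 = 2·15 + 0
gcd = 15, but 15 ∤ 221, so the congruence has no solution.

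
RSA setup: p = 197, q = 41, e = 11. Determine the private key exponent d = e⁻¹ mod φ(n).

2851

φ(n) = (p−1)(q−1) = 196·40 = 7840.
Need d with 11·d ≡ 1 (mod 7840). Apply the extended Euclidean algorithm:
7840 = 712·11 + 8
11 = 1·8 + 3
8 = 2·3 + 2
3 = 1·2 + 1
2 = 2·1 + 0
Back-substitute:
1 = 3 − 2
1 = −8 + 3·3
1 = 3·11 − 4·8
1 = −4·7840 + 2851·11
So 11·2851 ≡ 1 (mod 7840), hence d = 2851.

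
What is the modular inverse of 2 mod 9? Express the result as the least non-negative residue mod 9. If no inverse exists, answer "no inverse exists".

5

Run Euclid on (9, 2):
9 = 4·2 + 1
2 = 2·1 + 0
The gcd is 1. Working backward:
1 = 9 − 4·2
Hence 2⁻¹ ≡ -4 ≡ 5 (mod 9).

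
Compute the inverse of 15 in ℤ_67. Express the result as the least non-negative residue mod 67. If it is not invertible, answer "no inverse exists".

Run Euclid on (67, 15):
67 = 4×15 + 7
15 = 2×7 + 1
7 = 7×1 + 0
gcd = 1, so the inverse exists. Back-substitute:
1 = 15 − 2·7
1 = −2·67 + 9·15
So 15·9 ≡ 1 (mod 67).

9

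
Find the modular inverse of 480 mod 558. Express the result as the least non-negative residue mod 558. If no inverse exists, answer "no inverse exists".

no inverse exists

Compute gcd(480, 558):
558 = 1·480 + 78
480 = 6·78 + 12
78 = 6·12 + 6
12 = 2·6 + 0
gcd(480, 558) = 6 ≠ 1, so 480 has no multiplicative inverse modulo 558.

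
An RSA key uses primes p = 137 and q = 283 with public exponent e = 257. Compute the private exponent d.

φ(n) = (p−1)(q−1) = 136·282 = 38352.
Need d with 257·d ≡ 1 (mod 38352). Apply the extended Euclidean algorithm:
38352 = 149*257 + 59
257 = 4*59 + 21
59 = 2*21 + 17
21 = 1*17 + 4
17 = 4*4 + 1
4 = 4*1 + 0
Back-substitute:
1 = 17 − 4·4
1 = −4·21 + 5·17
1 = 5·59 − 14·21
1 = −14·257 + 61·59
1 = 61·38352 − 9103·257
So 257·(-9103) ≡ 1 (mod 38352), hence d ≡ -9103 ≡ 29249 (mod 38352).

29249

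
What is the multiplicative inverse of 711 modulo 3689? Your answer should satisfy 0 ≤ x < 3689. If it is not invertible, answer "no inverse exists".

2340

Extended Euclidean algorithm:
3689 = 5×711 + 134
711 = 5×134 + 41
134 = 3×41 + 11
41 = 3×11 + 8
11 = 1×8 + 3
8 = 2×3 + 2
3 = 1×2 + 1
2 = 2×1 + 0
Since gcd(711, 3689) = 1, back-substitute to write 1 as a combination:
1 = 3 − 2
1 = −8 + 3·3
1 = 3·11 − 4·8
1 = −4·41 + 15·11
1 = 15·134 − 49·41
1 = −49·711 + 260·134
1 = 260·3689 − 1349·711
Hence 711⁻¹ ≡ -1349 ≡ 2340 (mod 3689).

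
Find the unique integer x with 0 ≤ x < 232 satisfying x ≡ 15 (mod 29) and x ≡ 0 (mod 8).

Write x = 15 + 29·k. Then 29·k ≡ 0 − 15 ≡ 1 (mod 8).
Need 29⁻¹ mod 8. Extended Euclid on (8, 5):
8 = 1×5 + 3
5 = 1×3 + 2
3 = 1×2 + 1
2 = 2×1 + 0
Back-substitute:
1 = 3 − 2
1 = −5 + 2·3
1 = 2·8 − 3·5
29⁻¹ ≡ 5 (mod 8), so k ≡ 5·1 ≡ 5 (mod 8).
x = 15 + 29·5 = 160.

160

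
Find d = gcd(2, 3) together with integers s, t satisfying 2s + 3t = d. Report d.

Apply Euclid's algorithm to 3 and 2:
3 = 1×2 + 1
2 = 2×1 + 0
gcd(2, 3) = 1.
Express as a combination:
1 = 3 − 2
So 1 = (1)·3 + (-1)·2.

1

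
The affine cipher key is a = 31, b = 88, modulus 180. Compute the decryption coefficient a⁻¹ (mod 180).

151

Extended Euclidean algorithm:
180 = 5*31 + 25
31 = 1*25 + 6
25 = 4*6 + 1
6 = 6*1 + 0
gcd = 1, so the inverse exists. Back-substitute:
1 = 25 − 4·6
1 = −4·31 + 5·25
1 = 5·180 − 29·31
Thus 31·(-29) ≡ 1 (mod 180); reducing, -29 mod 180 = 151.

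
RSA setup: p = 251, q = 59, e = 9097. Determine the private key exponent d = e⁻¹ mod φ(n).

7933

φ(n) = (p−1)(q−1) = 250·58 = 14500.
Need d with 9097·d ≡ 1 (mod 14500). Apply the extended Euclidean algorithm:
14500 = 1*9097 + 5403
9097 = 1*5403 + 3694
5403 = 1*3694 + 1709
3694 = 2*1709 + 276
1709 = 6*276 + 53
276 = 5*53 + 11
53 = 4*11 + 9
11 = 1*9 + 2
9 = 4*2 + 1
2 = 2*1 + 0
Back-substitute:
1 = 9 − 4·2
1 = −4·11 + 5·9
1 = 5·53 − 24·11
1 = −24·276 + 125·53
1 = 125·1709 − 774·276
1 = −774·3694 + 1673·1709
1 = 1673·5403 − 2447·3694
1 = −2447·9097 + 4120·5403
1 = 4120·14500 − 6567·9097
So 9097·(-6567) ≡ 1 (mod 14500), hence d ≡ -6567 ≡ 7933 (mod 14500).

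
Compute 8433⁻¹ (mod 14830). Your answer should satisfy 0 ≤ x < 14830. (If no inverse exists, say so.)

4567

Extended Euclidean algorithm:
14830 = 1×8433 + 6397
8433 = 1×6397 + 2036
6397 = 3×2036 + 289
2036 = 7×289 + 13
289 = 22×13 + 3
13 = 4×3 + 1
3 = 3×1 + 0
gcd = 1, so the inverse exists. Back-substitute:
1 = 13 − 4·3
1 = −4·289 + 89·13
1 = 89·2036 − 627·289
1 = −627·6397 + 1970·2036
1 = 1970·8433 − 2597·6397
1 = −2597·14830 + 4567·8433
So 8433·4567 ≡ 1 (mod 14830).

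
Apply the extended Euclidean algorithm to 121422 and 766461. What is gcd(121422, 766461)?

3

Repeated division:
766461 = 6×121422 + 37929
121422 = 3×37929 + 7635
37929 = 4×7635 + 7389
7635 = 1×7389 + 246
7389 = 30×246 + 9
246 = 27×9 + 3
9 = 3×3 + 0
gcd(121422, 766461) = 3.
Back-substituting:
3 = 246 − 27·9
3 = −27·7389 + 811·246
3 = 811·7635 − 838·7389
3 = −838·37929 + 4163·7635
3 = 4163·121422 − 13327·37929
3 = −13327·766461 + 84125·121422
So 3 = (-13327)·766461 + (84125)·121422.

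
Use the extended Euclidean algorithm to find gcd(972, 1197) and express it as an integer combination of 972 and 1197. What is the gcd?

9

Apply Euclid's algorithm to 1197 and 972:
1197 = 1×972 + 225
972 = 4×225 + 72
225 = 3×72 + 9
72 = 8×9 + 0
gcd(972, 1197) = 9.
Working backward:
9 = 225 − 3·72
9 = −3·972 + 13·225
9 = 13·1197 − 16·972
So 9 = (13)·1197 + (-16)·972.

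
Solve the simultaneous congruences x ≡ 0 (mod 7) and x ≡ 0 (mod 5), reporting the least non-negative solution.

Write x = 0 + 7·k. Then 7·k ≡ 0 − 0 ≡ 0 (mod 5).
Need 7⁻¹ mod 5. Extended Euclid on (5, 2):
5 = 2·2 + 1
2 = 2·1 + 0
Back-substitute:
1 = 5 − 2·2
7⁻¹ ≡ 3 (mod 5), so k ≡ 3·0 ≡ 0 (mod 5).
x = 0 + 7·0 = 0.

0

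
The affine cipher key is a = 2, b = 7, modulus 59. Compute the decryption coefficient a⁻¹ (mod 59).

Extended Euclidean algorithm:
59 = 29*2 + 1
2 = 2*1 + 0
The gcd is 1. Working backward:
1 = 59 − 29·2
Hence 2⁻¹ ≡ -29 ≡ 30 (mod 59).

30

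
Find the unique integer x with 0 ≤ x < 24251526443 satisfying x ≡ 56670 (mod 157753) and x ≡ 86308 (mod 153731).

3703466098

Write x = 56670 + 157753·k. Then 157753·k ≡ 86308 − 56670 ≡ 29638 (mod 153731).
Need 157753⁻¹ mod 153731. Extended Euclid on (153731, 4022):
153731 = 38·4022 + 895
4022 = 4·895 + 442
895 = 2·442 + 11
442 = 40·11 + 2
11 = 5·2 + 1
2 = 2·1 + 0
Back-substitute:
1 = 11 − 5·2
1 = −5·442 + 201·11
1 = 201·895 − 407·442
1 = −407·4022 + 1829·895
1 = 1829·153731 − 69909·4022
157753⁻¹ ≡ 83822 (mod 153731), so k ≡ 83822·29638 ≡ 23476 (mod 153731).
x = 56670 + 157753·23476 = 3703466098.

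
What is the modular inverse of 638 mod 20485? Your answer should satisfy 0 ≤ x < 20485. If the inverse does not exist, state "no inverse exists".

gcd(20485, 638) by repeated division:
20485 = 32·638 + 69
638 = 9·69 + 17
69 = 4·17 + 1
17 = 17·1 + 0
The gcd is 1. Working backward:
1 = 69 − 4·17
1 = −4·638 + 37·69
1 = 37·20485 − 1188·638
Thus 638·(-1188) ≡ 1 (mod 20485); reducing, -1188 mod 20485 = 19297.

19297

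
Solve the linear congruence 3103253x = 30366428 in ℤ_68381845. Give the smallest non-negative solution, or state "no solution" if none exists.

First find gcd(3103253, 68381845):
68381845 = 22*3103253 + 110279
3103253 = 28*110279 + 15441
110279 = 7*15441 + 2192
15441 = 7*2192 + 97
2192 = 22*97 + 58
97 = 1*58 + 39
58 = 1*39 + 19
39 = 2*19 + 1
19 = 19*1 + 0
gcd = 1, so a unique solution mod 68381845 exists.
Back-substitute for the Bézout coefficients:
1 = 39 − 2·19
1 = −2·58 + 3·39
1 = 3·97 − 5·58
1 = −5·2192 + 113·97
1 = 113·15441 − 796·2192
1 = −796·110279 + 5685·15441
1 = 5685·3103253 − 159976·110279
1 = −159976·68381845 + 3525157·3103253
So 3103253·(3525157) ≡ 1 (mod 68381845), giving 3103253⁻¹ ≡ 3525157.
x ≡ 3103253⁻¹·30366428 ≡ 3525157·30366428 ≡ 50047451 (mod 68381845).

50047451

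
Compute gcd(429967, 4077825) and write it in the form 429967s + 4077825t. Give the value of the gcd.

1

Apply Euclid's algorithm to 4077825 and 429967:
4077825 = 9×429967 + 208122
429967 = 2×208122 + 13723
208122 = 15×13723 + 2277
13723 = 6×2277 + 61
2277 = 37×61 + 20
61 = 3×20 + 1
20 = 20×1 + 0
gcd(429967, 4077825) = 1.
Working backward:
1 = 61 − 3·20
1 = −3·2277 + 112·61
1 = 112·13723 − 675·2277
1 = −675·208122 + 10237·13723
1 = 10237·429967 − 21149·208122
1 = −21149·4077825 + 200578·429967
So 1 = (-21149)·4077825 + (200578)·429967.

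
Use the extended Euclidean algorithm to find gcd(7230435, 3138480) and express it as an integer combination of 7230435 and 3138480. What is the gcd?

Repeated division:
7230435 = 2*3138480 + 953475
3138480 = 3*953475 + 278055
953475 = 3*278055 + 119310
278055 = 2*119310 + 39435
119310 = 3*39435 + 1005
39435 = 39*1005 + 240
1005 = 4*240 + 45
240 = 5*45 + 15
45 = 3*15 + 0
gcd(7230435, 3138480) = 15.
Working backward:
15 = 240 − 5·45
15 = −5·1005 + 21·240
15 = 21·39435 − 824·1005
15 = −824·119310 + 2493·39435
15 = 2493·278055 − 5810·119310
15 = −5810·953475 + 19923·278055
15 = 19923·3138480 − 65579·953475
15 = −65579·7230435 + 151081·3138480
So 15 = (-65579)·7230435 + (151081)·3138480.

15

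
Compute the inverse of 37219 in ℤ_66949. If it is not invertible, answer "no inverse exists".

15108

Run Euclid on (66949, 37219):
66949 = 1*37219 + 29730
37219 = 1*29730 + 7489
29730 = 3*7489 + 7263
7489 = 1*7263 + 226
7263 = 32*226 + 31
226 = 7*31 + 9
31 = 3*9 + 4
9 = 2*4 + 1
4 = 4*1 + 0
gcd = 1, so the inverse exists. Back-substitute:
1 = 9 − 2·4
1 = −2·31 + 7·9
1 = 7·226 − 51·31
1 = −51·7263 + 1639·226
1 = 1639·7489 − 1690·7263
1 = −1690·29730 + 6709·7489
1 = 6709·37219 − 8399·29730
1 = −8399·66949 + 15108·37219
So 37219·15108 ≡ 1 (mod 66949).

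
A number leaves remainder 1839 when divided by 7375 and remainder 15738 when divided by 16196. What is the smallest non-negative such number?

33314714

Write x = 1839 + 7375·k. Then 7375·k ≡ 15738 − 1839 ≡ 13899 (mod 16196).
Need 7375⁻¹ mod 16196. Extended Euclid on (16196, 7375):
16196 = 2*7375 + 1446
7375 = 5*1446 + 145
1446 = 9*145 + 141
145 = 1*141 + 4
141 = 35*4 + 1
4 = 4*1 + 0
Back-substitute:
1 = 141 − 35·4
1 = −35·145 + 36·141
1 = 36·1446 − 359·145
1 = −359·7375 + 1831·1446
1 = 1831·16196 − 4021·7375
7375⁻¹ ≡ 12175 (mod 16196), so k ≡ 12175·13899 ≡ 4517 (mod 16196).
x = 1839 + 7375·4517 = 33314714.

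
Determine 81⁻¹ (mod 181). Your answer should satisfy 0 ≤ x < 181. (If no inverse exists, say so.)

38

Extended Euclidean algorithm:
181 = 2×81 + 19
81 = 4×19 + 5
19 = 3×5 + 4
5 = 1×4 + 1
4 = 4×1 + 0
gcd = 1, so the inverse exists. Back-substitute:
1 = 5 − 4
1 = −19 + 4·5
1 = 4·81 − 17·19
1 = −17·181 + 38·81
So 81·38 ≡ 1 (mod 181).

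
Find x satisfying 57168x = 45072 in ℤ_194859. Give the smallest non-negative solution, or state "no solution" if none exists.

7036

First find gcd(57168, 194859):
194859 = 3×57168 + 23355
57168 = 2×23355 + 10458
23355 = 2×10458 + 2439
10458 = 4×2439 + 702
2439 = 3×702 + 333
702 = 2×333 + 36
333 = 9×36 + 9
36 = 4×9 + 0
gcd = 9 and 9 | 45072, so solutions exist. Divide through by 9: 6352x ≡ 5008 (mod 21651).
Now find 6352⁻¹ mod 21651:
21651 = 3×6352 + 2595
6352 = 2×2595 + 1162
2595 = 2×1162 + 271
1162 = 4×271 + 78
271 = 3×78 + 37
78 = 2×37 + 4
37 = 9×4 + 1
4 = 4×1 + 0
Back-substitute:
1 = 37 − 9·4
1 = −9·78 + 19·37
1 = 19·271 − 66·78
1 = −66·1162 + 283·271
1 = 283·2595 − 632·1162
1 = −632·6352 + 1547·2595
1 = 1547·21651 − 5273·6352
So 6352·(-5273) ≡ 1 (mod 21651), i.e. 6352⁻¹ ≡ 16378.
Then x ≡ 16378·5008 ≡ 7036 (mod 21651); the smallest non-negative solution is x = 7036.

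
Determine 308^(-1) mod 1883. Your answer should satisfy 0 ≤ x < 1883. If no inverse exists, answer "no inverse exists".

Compute gcd(308, 1883):
1883 = 6·308 + 35
308 = 8·35 + 28
35 = 1·28 + 7
28 = 4·7 + 0
gcd(308, 1883) = 7 ≠ 1, so 308 has no multiplicative inverse modulo 1883.

no inverse exists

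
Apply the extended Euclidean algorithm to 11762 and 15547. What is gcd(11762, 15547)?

1

Repeated division:
15547 = 1×11762 + 3785
11762 = 3×3785 + 407
3785 = 9×407 + 122
407 = 3×122 + 41
122 = 2×41 + 40
41 = 1×40 + 1
40 = 40×1 + 0
gcd(11762, 15547) = 1.
Back-substituting:
1 = 41 − 40
1 = −122 + 3·41
1 = 3·407 − 10·122
1 = −10·3785 + 93·407
1 = 93·11762 − 289·3785
1 = −289·15547 + 382·11762
So 1 = (-289)·15547 + (382)·11762.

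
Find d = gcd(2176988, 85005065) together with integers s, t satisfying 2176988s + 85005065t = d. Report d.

Apply Euclid's algorithm to 85005065 and 2176988:
85005065 = 39×2176988 + 102533
2176988 = 21×102533 + 23795
102533 = 4×23795 + 7353
23795 = 3×7353 + 1736
7353 = 4×1736 + 409
1736 = 4×409 + 100
409 = 4×100 + 9
100 = 11×9 + 1
9 = 9×1 + 0
gcd(2176988, 85005065) = 1.
Back-substituting:
1 = 100 − 11·9
1 = −11·409 + 45·100
1 = 45·1736 − 191·409
1 = −191·7353 + 809·1736
1 = 809·23795 − 2618·7353
1 = −2618·102533 + 11281·23795
1 = 11281·2176988 − 239519·102533
1 = −239519·85005065 + 9352522·2176988
So 1 = (-239519)·85005065 + (9352522)·2176988.

1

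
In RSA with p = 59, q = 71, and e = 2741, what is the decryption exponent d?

φ(n) = (p−1)(q−1) = 58·70 = 4060.
Need d with 2741·d ≡ 1 (mod 4060). Apply the extended Euclidean algorithm:
4060 = 1*2741 + 1319
2741 = 2*1319 + 103
1319 = 12*103 + 83
103 = 1*83 + 20
83 = 4*20 + 3
20 = 6*3 + 2
3 = 1*2 + 1
2 = 2*1 + 0
Back-substitute:
1 = 3 − 2
1 = −20 + 7·3
1 = 7·83 − 29·20
1 = −29·103 + 36·83
1 = 36·1319 − 461·103
1 = −461·2741 + 958·1319
1 = 958·4060 − 1419·2741
So 2741·(-1419) ≡ 1 (mod 4060), hence d ≡ -1419 ≡ 2641 (mod 4060).

2641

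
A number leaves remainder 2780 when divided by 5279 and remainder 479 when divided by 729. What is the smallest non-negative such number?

Write x = 2780 + 5279·k. Then 5279·k ≡ 479 − 2780 ≡ 615 (mod 729).
Need 5279⁻¹ mod 729. Extended Euclid on (729, 176):
729 = 4×176 + 25
176 = 7×25 + 1
25 = 25×1 + 0
Back-substitute:
1 = 176 − 7·25
1 = −7·729 + 29·176
5279⁻¹ ≡ 29 (mod 729), so k ≡ 29·615 ≡ 339 (mod 729).
x = 2780 + 5279·339 = 1792361.

1792361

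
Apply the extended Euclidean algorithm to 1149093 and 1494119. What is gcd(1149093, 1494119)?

11

Euclidean algorithm:
1494119 = 1·1149093 + 345026
1149093 = 3·345026 + 114015
345026 = 3·114015 + 2981
114015 = 38·2981 + 737
2981 = 4·737 + 33
737 = 22·33 + 11
33 = 3·11 + 0
gcd(1149093, 1494119) = 11.
Working backward:
11 = 737 − 22·33
11 = −22·2981 + 89·737
11 = 89·114015 − 3404·2981
11 = −3404·345026 + 10301·114015
11 = 10301·1149093 − 34307·345026
11 = −34307·1494119 + 44608·1149093
So 11 = (-34307)·1494119 + (44608)·1149093.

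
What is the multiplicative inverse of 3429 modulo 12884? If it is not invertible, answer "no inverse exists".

Run Euclid on (12884, 3429):
12884 = 3×3429 + 2597
3429 = 1×2597 + 832
2597 = 3×832 + 101
832 = 8×101 + 24
101 = 4×24 + 5
24 = 4×5 + 4
5 = 1×4 + 1
4 = 4×1 + 0
gcd = 1, so the inverse exists. Back-substitute:
1 = 5 − 4
1 = −24 + 5·5
1 = 5·101 − 21·24
1 = −21·832 + 173·101
1 = 173·2597 − 540·832
1 = −540·3429 + 713·2597
1 = 713·12884 − 2679·3429
Hence 3429⁻¹ ≡ -2679 ≡ 10205 (mod 12884).

10205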